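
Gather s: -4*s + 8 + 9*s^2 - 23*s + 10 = 9*s^2 - 27*s + 18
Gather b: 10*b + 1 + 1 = 10*b + 2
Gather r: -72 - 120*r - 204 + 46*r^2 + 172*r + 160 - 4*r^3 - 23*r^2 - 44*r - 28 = -4*r^3 + 23*r^2 + 8*r - 144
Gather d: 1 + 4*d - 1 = 4*d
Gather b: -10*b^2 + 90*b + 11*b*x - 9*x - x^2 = -10*b^2 + b*(11*x + 90) - x^2 - 9*x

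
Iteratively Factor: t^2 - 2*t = (t - 2)*(t)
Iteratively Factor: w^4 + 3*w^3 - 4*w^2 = (w)*(w^3 + 3*w^2 - 4*w) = w^2*(w^2 + 3*w - 4) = w^2*(w - 1)*(w + 4)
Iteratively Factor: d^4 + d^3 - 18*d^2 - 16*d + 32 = (d + 4)*(d^3 - 3*d^2 - 6*d + 8) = (d - 4)*(d + 4)*(d^2 + d - 2) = (d - 4)*(d + 2)*(d + 4)*(d - 1)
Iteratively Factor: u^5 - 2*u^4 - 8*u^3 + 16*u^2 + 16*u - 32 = (u - 2)*(u^4 - 8*u^2 + 16) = (u - 2)*(u + 2)*(u^3 - 2*u^2 - 4*u + 8) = (u - 2)^2*(u + 2)*(u^2 - 4) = (u - 2)^2*(u + 2)^2*(u - 2)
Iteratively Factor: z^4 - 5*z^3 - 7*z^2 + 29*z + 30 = (z - 5)*(z^3 - 7*z - 6) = (z - 5)*(z + 2)*(z^2 - 2*z - 3) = (z - 5)*(z - 3)*(z + 2)*(z + 1)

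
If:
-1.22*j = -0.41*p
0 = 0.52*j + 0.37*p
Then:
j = 0.00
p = 0.00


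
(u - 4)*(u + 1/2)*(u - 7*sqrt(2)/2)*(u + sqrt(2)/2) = u^4 - 3*sqrt(2)*u^3 - 7*u^3/2 - 11*u^2/2 + 21*sqrt(2)*u^2/2 + 6*sqrt(2)*u + 49*u/4 + 7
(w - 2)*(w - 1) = w^2 - 3*w + 2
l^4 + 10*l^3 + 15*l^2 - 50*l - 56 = (l - 2)*(l + 1)*(l + 4)*(l + 7)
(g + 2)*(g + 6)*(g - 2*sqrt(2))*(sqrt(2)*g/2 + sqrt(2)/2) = sqrt(2)*g^4/2 - 2*g^3 + 9*sqrt(2)*g^3/2 - 18*g^2 + 10*sqrt(2)*g^2 - 40*g + 6*sqrt(2)*g - 24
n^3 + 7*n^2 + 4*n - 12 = (n - 1)*(n + 2)*(n + 6)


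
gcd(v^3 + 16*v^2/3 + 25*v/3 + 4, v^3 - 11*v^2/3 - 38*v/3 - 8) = v^2 + 7*v/3 + 4/3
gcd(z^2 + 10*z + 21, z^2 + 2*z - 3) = z + 3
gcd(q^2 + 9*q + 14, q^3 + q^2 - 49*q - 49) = q + 7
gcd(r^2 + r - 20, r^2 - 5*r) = 1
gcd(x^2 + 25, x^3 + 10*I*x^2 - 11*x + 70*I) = x + 5*I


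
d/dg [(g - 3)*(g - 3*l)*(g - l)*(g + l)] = 4*g^3 - 9*g^2*l - 9*g^2 - 2*g*l^2 + 18*g*l + 3*l^3 + 3*l^2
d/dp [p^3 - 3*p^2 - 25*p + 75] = 3*p^2 - 6*p - 25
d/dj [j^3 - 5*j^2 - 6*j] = 3*j^2 - 10*j - 6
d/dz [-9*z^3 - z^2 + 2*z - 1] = -27*z^2 - 2*z + 2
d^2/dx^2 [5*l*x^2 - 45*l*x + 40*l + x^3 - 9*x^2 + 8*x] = 10*l + 6*x - 18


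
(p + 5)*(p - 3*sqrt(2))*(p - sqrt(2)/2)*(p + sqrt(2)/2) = p^4 - 3*sqrt(2)*p^3 + 5*p^3 - 15*sqrt(2)*p^2 - p^2/2 - 5*p/2 + 3*sqrt(2)*p/2 + 15*sqrt(2)/2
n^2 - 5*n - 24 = (n - 8)*(n + 3)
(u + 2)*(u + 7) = u^2 + 9*u + 14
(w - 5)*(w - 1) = w^2 - 6*w + 5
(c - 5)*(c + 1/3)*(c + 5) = c^3 + c^2/3 - 25*c - 25/3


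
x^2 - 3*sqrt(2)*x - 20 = (x - 5*sqrt(2))*(x + 2*sqrt(2))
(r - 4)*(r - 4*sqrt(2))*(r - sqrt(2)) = r^3 - 5*sqrt(2)*r^2 - 4*r^2 + 8*r + 20*sqrt(2)*r - 32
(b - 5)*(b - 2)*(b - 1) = b^3 - 8*b^2 + 17*b - 10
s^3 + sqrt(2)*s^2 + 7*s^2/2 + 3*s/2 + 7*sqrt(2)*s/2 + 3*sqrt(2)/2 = (s + 1/2)*(s + 3)*(s + sqrt(2))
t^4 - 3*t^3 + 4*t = t*(t - 2)^2*(t + 1)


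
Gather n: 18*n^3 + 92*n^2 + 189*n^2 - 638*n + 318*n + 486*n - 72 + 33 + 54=18*n^3 + 281*n^2 + 166*n + 15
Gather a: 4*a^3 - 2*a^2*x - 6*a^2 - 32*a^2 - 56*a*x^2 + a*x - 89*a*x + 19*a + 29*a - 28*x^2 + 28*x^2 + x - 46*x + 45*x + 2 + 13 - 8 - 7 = 4*a^3 + a^2*(-2*x - 38) + a*(-56*x^2 - 88*x + 48)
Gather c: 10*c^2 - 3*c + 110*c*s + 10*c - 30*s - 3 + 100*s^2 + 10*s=10*c^2 + c*(110*s + 7) + 100*s^2 - 20*s - 3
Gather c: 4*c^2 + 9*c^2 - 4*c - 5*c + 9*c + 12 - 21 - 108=13*c^2 - 117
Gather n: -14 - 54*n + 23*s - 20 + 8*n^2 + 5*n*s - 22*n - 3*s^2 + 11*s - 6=8*n^2 + n*(5*s - 76) - 3*s^2 + 34*s - 40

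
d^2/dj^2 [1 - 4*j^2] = -8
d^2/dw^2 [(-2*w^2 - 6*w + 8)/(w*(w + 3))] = 48*(w^2 + 3*w + 3)/(w^3*(w^3 + 9*w^2 + 27*w + 27))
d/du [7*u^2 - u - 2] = 14*u - 1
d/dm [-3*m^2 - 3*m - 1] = -6*m - 3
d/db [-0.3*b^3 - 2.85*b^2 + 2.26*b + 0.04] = -0.9*b^2 - 5.7*b + 2.26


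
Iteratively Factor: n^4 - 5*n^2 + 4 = (n + 2)*(n^3 - 2*n^2 - n + 2) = (n - 1)*(n + 2)*(n^2 - n - 2) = (n - 1)*(n + 1)*(n + 2)*(n - 2)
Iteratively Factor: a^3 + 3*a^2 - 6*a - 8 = (a - 2)*(a^2 + 5*a + 4) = (a - 2)*(a + 1)*(a + 4)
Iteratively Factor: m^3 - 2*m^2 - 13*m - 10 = (m - 5)*(m^2 + 3*m + 2) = (m - 5)*(m + 1)*(m + 2)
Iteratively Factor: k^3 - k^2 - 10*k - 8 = (k - 4)*(k^2 + 3*k + 2) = (k - 4)*(k + 1)*(k + 2)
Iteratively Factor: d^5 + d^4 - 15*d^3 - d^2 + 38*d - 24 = (d + 2)*(d^4 - d^3 - 13*d^2 + 25*d - 12) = (d + 2)*(d + 4)*(d^3 - 5*d^2 + 7*d - 3) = (d - 1)*(d + 2)*(d + 4)*(d^2 - 4*d + 3) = (d - 3)*(d - 1)*(d + 2)*(d + 4)*(d - 1)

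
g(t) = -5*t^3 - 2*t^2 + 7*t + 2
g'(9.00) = -1244.00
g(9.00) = -3742.00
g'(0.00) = 7.00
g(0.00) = 2.00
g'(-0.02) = 7.07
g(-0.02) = 1.86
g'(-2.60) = -84.00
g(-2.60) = 58.16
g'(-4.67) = -301.45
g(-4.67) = 434.93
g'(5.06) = -397.29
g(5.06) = -661.56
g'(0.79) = -5.52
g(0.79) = 3.82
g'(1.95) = -57.84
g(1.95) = -29.03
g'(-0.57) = 4.41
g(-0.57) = -1.71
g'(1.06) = -14.09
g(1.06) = 1.22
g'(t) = -15*t^2 - 4*t + 7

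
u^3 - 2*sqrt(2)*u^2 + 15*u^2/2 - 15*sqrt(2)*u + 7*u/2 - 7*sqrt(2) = (u + 1/2)*(u + 7)*(u - 2*sqrt(2))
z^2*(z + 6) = z^3 + 6*z^2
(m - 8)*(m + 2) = m^2 - 6*m - 16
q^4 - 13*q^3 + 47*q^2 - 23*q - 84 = (q - 7)*(q - 4)*(q - 3)*(q + 1)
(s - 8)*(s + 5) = s^2 - 3*s - 40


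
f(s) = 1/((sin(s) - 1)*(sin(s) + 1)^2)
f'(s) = -2*cos(s)/((sin(s) - 1)*(sin(s) + 1)^3) - cos(s)/((sin(s) - 1)^2*(sin(s) + 1)^2)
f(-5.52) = -1.13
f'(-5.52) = -1.68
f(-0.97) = -17.87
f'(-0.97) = 109.84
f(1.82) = -8.35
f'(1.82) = 64.57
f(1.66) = -63.13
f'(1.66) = 1408.79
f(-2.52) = -3.62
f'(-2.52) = -12.24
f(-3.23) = -0.93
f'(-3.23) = -0.68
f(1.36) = -11.55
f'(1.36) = -106.72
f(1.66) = -63.13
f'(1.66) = 1408.79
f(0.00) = -1.00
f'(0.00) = 1.00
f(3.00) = -0.89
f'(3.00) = -0.52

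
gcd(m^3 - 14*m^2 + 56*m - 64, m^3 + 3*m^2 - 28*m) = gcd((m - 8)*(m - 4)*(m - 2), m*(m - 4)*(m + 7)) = m - 4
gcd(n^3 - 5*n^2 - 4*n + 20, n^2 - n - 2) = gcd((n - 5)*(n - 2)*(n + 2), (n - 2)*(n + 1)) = n - 2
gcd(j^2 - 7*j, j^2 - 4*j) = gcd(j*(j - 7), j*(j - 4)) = j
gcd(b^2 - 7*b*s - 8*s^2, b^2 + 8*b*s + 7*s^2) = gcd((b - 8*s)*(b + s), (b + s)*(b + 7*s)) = b + s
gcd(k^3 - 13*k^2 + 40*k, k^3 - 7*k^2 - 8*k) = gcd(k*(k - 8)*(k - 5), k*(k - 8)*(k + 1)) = k^2 - 8*k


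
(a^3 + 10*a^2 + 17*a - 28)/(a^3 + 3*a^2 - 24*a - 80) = (a^2 + 6*a - 7)/(a^2 - a - 20)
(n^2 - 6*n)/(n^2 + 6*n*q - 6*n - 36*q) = n/(n + 6*q)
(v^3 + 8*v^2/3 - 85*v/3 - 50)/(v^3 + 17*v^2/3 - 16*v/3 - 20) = (v - 5)/(v - 2)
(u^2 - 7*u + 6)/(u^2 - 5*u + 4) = (u - 6)/(u - 4)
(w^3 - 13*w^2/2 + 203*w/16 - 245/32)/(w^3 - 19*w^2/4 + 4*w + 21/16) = (16*w^2 - 48*w + 35)/(2*(8*w^2 - 10*w - 3))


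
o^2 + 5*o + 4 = (o + 1)*(o + 4)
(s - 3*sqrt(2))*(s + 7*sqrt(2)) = s^2 + 4*sqrt(2)*s - 42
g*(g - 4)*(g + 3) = g^3 - g^2 - 12*g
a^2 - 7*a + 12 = (a - 4)*(a - 3)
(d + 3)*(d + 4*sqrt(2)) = d^2 + 3*d + 4*sqrt(2)*d + 12*sqrt(2)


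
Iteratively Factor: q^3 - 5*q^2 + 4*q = (q - 4)*(q^2 - q) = (q - 4)*(q - 1)*(q)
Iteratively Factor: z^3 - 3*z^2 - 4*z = (z - 4)*(z^2 + z) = z*(z - 4)*(z + 1)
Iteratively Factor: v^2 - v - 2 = (v - 2)*(v + 1)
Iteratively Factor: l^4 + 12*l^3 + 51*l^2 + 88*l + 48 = (l + 1)*(l^3 + 11*l^2 + 40*l + 48) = (l + 1)*(l + 3)*(l^2 + 8*l + 16) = (l + 1)*(l + 3)*(l + 4)*(l + 4)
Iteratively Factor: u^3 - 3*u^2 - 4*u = (u)*(u^2 - 3*u - 4) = u*(u + 1)*(u - 4)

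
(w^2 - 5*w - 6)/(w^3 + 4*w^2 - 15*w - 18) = (w - 6)/(w^2 + 3*w - 18)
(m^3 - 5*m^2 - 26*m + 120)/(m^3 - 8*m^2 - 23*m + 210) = (m - 4)/(m - 7)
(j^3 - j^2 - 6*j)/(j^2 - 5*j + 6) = j*(j + 2)/(j - 2)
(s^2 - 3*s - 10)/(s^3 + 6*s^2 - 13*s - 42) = (s - 5)/(s^2 + 4*s - 21)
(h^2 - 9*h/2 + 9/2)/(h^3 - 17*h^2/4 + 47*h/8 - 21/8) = 4*(h - 3)/(4*h^2 - 11*h + 7)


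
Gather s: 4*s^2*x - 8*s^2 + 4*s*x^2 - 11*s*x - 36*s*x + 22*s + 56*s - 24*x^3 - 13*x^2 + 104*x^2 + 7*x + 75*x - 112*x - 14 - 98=s^2*(4*x - 8) + s*(4*x^2 - 47*x + 78) - 24*x^3 + 91*x^2 - 30*x - 112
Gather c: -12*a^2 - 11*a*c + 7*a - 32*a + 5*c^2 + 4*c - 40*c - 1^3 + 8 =-12*a^2 - 25*a + 5*c^2 + c*(-11*a - 36) + 7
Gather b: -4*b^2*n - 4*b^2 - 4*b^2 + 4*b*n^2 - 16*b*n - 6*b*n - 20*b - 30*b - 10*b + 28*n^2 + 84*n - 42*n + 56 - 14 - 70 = b^2*(-4*n - 8) + b*(4*n^2 - 22*n - 60) + 28*n^2 + 42*n - 28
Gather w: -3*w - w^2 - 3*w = -w^2 - 6*w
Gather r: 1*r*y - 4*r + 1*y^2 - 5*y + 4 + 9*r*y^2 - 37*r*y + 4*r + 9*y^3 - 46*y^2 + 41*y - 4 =r*(9*y^2 - 36*y) + 9*y^3 - 45*y^2 + 36*y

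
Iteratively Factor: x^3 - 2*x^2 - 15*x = (x - 5)*(x^2 + 3*x) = (x - 5)*(x + 3)*(x)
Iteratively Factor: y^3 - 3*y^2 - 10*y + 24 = (y - 4)*(y^2 + y - 6) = (y - 4)*(y - 2)*(y + 3)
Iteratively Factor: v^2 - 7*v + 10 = (v - 5)*(v - 2)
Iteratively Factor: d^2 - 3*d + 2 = (d - 1)*(d - 2)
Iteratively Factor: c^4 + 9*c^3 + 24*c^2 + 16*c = (c + 1)*(c^3 + 8*c^2 + 16*c) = (c + 1)*(c + 4)*(c^2 + 4*c) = (c + 1)*(c + 4)^2*(c)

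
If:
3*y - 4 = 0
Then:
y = 4/3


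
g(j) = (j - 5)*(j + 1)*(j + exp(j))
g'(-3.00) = 46.30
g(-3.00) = -47.20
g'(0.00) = -14.00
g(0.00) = -5.00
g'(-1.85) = 19.77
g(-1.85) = -9.86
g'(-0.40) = -6.71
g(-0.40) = -0.88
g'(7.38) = 49336.61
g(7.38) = 32129.83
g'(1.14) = -41.43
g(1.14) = -35.25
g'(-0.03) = -13.43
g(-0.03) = -4.59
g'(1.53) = -55.10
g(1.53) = -53.98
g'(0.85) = -32.98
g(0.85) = -24.49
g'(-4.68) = 98.35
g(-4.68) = -166.38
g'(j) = (j - 5)*(j + 1)*(exp(j) + 1) + (j - 5)*(j + exp(j)) + (j + 1)*(j + exp(j))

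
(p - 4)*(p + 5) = p^2 + p - 20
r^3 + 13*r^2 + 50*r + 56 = (r + 2)*(r + 4)*(r + 7)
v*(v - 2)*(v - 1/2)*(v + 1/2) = v^4 - 2*v^3 - v^2/4 + v/2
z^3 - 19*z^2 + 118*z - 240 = (z - 8)*(z - 6)*(z - 5)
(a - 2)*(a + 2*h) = a^2 + 2*a*h - 2*a - 4*h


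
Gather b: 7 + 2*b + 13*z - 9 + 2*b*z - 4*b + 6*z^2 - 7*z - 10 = b*(2*z - 2) + 6*z^2 + 6*z - 12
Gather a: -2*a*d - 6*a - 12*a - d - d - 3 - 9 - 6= a*(-2*d - 18) - 2*d - 18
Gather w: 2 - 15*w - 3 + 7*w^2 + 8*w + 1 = 7*w^2 - 7*w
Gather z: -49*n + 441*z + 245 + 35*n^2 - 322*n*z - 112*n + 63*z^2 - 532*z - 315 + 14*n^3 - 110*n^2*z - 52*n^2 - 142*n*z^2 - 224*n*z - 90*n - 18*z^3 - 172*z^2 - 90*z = 14*n^3 - 17*n^2 - 251*n - 18*z^3 + z^2*(-142*n - 109) + z*(-110*n^2 - 546*n - 181) - 70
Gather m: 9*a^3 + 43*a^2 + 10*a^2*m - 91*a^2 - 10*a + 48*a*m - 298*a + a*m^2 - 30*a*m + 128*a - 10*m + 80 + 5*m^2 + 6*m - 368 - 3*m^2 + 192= 9*a^3 - 48*a^2 - 180*a + m^2*(a + 2) + m*(10*a^2 + 18*a - 4) - 96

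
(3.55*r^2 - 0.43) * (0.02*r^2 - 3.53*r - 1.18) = 0.071*r^4 - 12.5315*r^3 - 4.1976*r^2 + 1.5179*r + 0.5074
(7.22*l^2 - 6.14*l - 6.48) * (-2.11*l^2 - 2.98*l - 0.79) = -15.2342*l^4 - 8.5602*l^3 + 26.2662*l^2 + 24.161*l + 5.1192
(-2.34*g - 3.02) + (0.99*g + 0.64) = -1.35*g - 2.38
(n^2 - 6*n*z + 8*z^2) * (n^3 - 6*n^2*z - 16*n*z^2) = n^5 - 12*n^4*z + 28*n^3*z^2 + 48*n^2*z^3 - 128*n*z^4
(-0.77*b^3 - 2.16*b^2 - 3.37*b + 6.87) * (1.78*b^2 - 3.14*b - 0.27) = -1.3706*b^5 - 1.427*b^4 + 0.991700000000001*b^3 + 23.3936*b^2 - 20.6619*b - 1.8549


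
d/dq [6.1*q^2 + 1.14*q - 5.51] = 12.2*q + 1.14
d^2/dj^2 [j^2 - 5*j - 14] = 2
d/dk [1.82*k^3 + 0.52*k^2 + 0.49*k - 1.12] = 5.46*k^2 + 1.04*k + 0.49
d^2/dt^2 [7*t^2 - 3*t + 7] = 14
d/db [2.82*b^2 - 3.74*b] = 5.64*b - 3.74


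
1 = 1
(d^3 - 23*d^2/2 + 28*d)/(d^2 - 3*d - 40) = d*(2*d - 7)/(2*(d + 5))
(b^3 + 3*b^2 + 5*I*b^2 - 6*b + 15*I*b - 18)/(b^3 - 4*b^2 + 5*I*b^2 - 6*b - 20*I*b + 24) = (b + 3)/(b - 4)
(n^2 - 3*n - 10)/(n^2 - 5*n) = (n + 2)/n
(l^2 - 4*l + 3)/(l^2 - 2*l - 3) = (l - 1)/(l + 1)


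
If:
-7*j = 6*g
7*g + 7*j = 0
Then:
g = 0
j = 0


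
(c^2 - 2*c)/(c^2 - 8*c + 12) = c/(c - 6)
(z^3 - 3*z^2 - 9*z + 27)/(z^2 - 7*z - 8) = (-z^3 + 3*z^2 + 9*z - 27)/(-z^2 + 7*z + 8)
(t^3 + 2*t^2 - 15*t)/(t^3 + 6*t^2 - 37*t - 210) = t*(t - 3)/(t^2 + t - 42)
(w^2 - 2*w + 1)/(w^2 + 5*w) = (w^2 - 2*w + 1)/(w*(w + 5))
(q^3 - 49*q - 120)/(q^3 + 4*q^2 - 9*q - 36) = (q^2 - 3*q - 40)/(q^2 + q - 12)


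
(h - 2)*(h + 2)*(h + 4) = h^3 + 4*h^2 - 4*h - 16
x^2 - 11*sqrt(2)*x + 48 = (x - 8*sqrt(2))*(x - 3*sqrt(2))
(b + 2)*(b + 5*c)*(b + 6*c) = b^3 + 11*b^2*c + 2*b^2 + 30*b*c^2 + 22*b*c + 60*c^2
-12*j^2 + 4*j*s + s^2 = (-2*j + s)*(6*j + s)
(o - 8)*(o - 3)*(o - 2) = o^3 - 13*o^2 + 46*o - 48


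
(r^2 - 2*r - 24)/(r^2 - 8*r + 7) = (r^2 - 2*r - 24)/(r^2 - 8*r + 7)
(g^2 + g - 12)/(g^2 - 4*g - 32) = (g - 3)/(g - 8)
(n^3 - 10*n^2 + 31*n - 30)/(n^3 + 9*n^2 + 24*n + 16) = (n^3 - 10*n^2 + 31*n - 30)/(n^3 + 9*n^2 + 24*n + 16)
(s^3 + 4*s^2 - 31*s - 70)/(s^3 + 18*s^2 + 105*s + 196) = (s^2 - 3*s - 10)/(s^2 + 11*s + 28)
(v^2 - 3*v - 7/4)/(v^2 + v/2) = (v - 7/2)/v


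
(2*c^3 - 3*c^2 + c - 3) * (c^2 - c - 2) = 2*c^5 - 5*c^4 + 2*c^2 + c + 6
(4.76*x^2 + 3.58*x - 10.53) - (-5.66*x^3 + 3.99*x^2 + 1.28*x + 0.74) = 5.66*x^3 + 0.77*x^2 + 2.3*x - 11.27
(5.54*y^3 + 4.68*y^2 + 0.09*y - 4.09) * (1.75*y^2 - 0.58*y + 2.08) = 9.695*y^5 + 4.9768*y^4 + 8.9663*y^3 + 2.5247*y^2 + 2.5594*y - 8.5072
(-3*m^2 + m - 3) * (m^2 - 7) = -3*m^4 + m^3 + 18*m^2 - 7*m + 21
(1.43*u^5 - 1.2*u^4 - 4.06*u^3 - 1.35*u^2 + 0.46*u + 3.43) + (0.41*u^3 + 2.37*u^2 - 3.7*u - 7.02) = 1.43*u^5 - 1.2*u^4 - 3.65*u^3 + 1.02*u^2 - 3.24*u - 3.59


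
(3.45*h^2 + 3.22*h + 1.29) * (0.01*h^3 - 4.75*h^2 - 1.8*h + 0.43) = 0.0345*h^5 - 16.3553*h^4 - 21.4921*h^3 - 10.44*h^2 - 0.9374*h + 0.5547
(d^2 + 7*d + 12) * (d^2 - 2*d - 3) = d^4 + 5*d^3 - 5*d^2 - 45*d - 36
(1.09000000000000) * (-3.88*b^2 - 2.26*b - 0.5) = -4.2292*b^2 - 2.4634*b - 0.545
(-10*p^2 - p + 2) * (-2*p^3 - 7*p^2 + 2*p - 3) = 20*p^5 + 72*p^4 - 17*p^3 + 14*p^2 + 7*p - 6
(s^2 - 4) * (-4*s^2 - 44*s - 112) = -4*s^4 - 44*s^3 - 96*s^2 + 176*s + 448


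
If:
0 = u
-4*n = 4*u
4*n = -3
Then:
No Solution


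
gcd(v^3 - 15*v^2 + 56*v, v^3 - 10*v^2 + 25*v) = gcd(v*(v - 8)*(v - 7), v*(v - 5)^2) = v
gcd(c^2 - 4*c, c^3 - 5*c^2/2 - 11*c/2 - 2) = c - 4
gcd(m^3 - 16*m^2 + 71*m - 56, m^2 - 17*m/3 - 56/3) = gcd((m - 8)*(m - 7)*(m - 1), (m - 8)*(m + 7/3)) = m - 8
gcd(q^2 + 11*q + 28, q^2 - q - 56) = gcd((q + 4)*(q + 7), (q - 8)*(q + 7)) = q + 7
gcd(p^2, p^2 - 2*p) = p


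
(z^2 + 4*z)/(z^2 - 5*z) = (z + 4)/(z - 5)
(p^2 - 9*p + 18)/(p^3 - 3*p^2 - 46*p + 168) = (p - 3)/(p^2 + 3*p - 28)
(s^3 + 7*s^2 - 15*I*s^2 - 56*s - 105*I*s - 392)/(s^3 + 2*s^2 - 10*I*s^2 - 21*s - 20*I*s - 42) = (s^2 + s*(7 - 8*I) - 56*I)/(s^2 + s*(2 - 3*I) - 6*I)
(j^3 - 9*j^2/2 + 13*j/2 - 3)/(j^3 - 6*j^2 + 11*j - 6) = (j - 3/2)/(j - 3)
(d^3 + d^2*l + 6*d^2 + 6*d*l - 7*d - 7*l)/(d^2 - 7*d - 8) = (-d^3 - d^2*l - 6*d^2 - 6*d*l + 7*d + 7*l)/(-d^2 + 7*d + 8)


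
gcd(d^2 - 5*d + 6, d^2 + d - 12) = d - 3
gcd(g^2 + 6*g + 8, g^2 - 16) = g + 4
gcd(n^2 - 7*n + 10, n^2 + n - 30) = n - 5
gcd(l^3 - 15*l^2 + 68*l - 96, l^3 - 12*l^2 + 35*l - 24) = l^2 - 11*l + 24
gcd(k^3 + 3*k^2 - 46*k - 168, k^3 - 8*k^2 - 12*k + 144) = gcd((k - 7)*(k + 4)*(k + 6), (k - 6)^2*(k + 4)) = k + 4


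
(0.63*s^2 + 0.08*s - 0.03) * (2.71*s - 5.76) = 1.7073*s^3 - 3.412*s^2 - 0.5421*s + 0.1728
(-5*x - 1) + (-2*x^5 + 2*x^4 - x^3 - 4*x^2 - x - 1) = -2*x^5 + 2*x^4 - x^3 - 4*x^2 - 6*x - 2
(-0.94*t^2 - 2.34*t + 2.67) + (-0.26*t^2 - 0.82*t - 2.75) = -1.2*t^2 - 3.16*t - 0.0800000000000001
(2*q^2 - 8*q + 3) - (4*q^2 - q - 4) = -2*q^2 - 7*q + 7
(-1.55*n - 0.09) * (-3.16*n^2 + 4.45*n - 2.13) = 4.898*n^3 - 6.6131*n^2 + 2.901*n + 0.1917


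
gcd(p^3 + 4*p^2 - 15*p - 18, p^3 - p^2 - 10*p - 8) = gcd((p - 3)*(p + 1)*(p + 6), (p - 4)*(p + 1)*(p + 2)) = p + 1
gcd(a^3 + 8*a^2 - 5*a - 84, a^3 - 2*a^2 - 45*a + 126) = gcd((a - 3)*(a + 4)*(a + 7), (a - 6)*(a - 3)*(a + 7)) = a^2 + 4*a - 21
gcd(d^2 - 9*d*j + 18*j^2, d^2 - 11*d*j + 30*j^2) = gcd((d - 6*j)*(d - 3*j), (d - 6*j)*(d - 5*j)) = d - 6*j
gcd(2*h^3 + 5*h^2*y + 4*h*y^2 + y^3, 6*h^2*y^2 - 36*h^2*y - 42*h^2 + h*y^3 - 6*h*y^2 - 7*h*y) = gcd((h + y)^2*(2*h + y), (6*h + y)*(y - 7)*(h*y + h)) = 1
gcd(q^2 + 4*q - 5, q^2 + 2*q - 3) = q - 1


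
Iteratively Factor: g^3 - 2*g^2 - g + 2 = (g - 1)*(g^2 - g - 2) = (g - 1)*(g + 1)*(g - 2)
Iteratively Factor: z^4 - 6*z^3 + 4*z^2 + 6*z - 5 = (z - 1)*(z^3 - 5*z^2 - z + 5) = (z - 5)*(z - 1)*(z^2 - 1) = (z - 5)*(z - 1)*(z + 1)*(z - 1)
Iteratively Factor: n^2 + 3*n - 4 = (n + 4)*(n - 1)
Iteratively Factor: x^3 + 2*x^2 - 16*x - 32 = (x + 2)*(x^2 - 16) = (x + 2)*(x + 4)*(x - 4)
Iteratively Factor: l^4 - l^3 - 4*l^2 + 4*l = (l - 1)*(l^3 - 4*l) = (l - 2)*(l - 1)*(l^2 + 2*l) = l*(l - 2)*(l - 1)*(l + 2)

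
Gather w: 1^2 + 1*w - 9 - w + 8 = 0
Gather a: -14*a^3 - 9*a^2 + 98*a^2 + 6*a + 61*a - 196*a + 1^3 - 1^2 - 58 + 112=-14*a^3 + 89*a^2 - 129*a + 54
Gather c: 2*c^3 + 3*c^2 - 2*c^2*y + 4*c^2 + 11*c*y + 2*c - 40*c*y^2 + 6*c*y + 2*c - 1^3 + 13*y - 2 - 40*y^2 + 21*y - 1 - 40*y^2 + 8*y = 2*c^3 + c^2*(7 - 2*y) + c*(-40*y^2 + 17*y + 4) - 80*y^2 + 42*y - 4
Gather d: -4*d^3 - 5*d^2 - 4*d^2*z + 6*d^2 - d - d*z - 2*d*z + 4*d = -4*d^3 + d^2*(1 - 4*z) + d*(3 - 3*z)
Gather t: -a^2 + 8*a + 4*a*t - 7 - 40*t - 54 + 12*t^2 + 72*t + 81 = -a^2 + 8*a + 12*t^2 + t*(4*a + 32) + 20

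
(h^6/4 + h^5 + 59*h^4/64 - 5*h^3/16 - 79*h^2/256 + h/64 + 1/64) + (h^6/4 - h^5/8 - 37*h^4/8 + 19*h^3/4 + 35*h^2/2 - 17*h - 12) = h^6/2 + 7*h^5/8 - 237*h^4/64 + 71*h^3/16 + 4401*h^2/256 - 1087*h/64 - 767/64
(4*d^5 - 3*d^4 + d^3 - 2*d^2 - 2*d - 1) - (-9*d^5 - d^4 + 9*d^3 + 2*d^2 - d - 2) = 13*d^5 - 2*d^4 - 8*d^3 - 4*d^2 - d + 1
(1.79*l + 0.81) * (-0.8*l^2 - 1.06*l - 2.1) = -1.432*l^3 - 2.5454*l^2 - 4.6176*l - 1.701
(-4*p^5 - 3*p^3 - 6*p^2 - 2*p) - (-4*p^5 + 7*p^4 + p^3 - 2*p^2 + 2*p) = -7*p^4 - 4*p^3 - 4*p^2 - 4*p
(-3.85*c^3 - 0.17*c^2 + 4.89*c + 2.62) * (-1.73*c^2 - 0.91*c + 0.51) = 6.6605*c^5 + 3.7976*c^4 - 10.2685*c^3 - 9.0692*c^2 + 0.1097*c + 1.3362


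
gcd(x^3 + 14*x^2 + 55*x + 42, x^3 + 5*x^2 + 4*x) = x + 1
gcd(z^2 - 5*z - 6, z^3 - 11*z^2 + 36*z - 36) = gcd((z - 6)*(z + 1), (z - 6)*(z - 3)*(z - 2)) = z - 6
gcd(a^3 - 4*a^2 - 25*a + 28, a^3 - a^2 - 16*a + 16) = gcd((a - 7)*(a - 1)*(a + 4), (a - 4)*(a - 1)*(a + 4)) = a^2 + 3*a - 4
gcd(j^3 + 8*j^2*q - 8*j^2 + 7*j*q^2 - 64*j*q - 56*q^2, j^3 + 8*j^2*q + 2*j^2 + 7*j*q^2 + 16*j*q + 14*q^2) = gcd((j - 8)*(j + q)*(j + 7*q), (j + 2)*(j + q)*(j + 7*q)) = j^2 + 8*j*q + 7*q^2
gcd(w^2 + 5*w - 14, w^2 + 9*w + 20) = 1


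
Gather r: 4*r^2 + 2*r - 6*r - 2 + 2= 4*r^2 - 4*r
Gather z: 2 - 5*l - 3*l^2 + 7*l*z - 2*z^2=-3*l^2 + 7*l*z - 5*l - 2*z^2 + 2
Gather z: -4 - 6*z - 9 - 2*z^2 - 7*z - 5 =-2*z^2 - 13*z - 18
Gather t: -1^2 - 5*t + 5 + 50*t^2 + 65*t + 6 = 50*t^2 + 60*t + 10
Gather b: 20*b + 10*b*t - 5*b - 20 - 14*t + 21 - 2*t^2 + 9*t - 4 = b*(10*t + 15) - 2*t^2 - 5*t - 3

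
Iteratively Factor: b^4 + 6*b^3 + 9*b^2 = (b)*(b^3 + 6*b^2 + 9*b) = b*(b + 3)*(b^2 + 3*b) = b^2*(b + 3)*(b + 3)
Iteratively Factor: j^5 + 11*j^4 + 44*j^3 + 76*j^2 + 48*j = (j + 4)*(j^4 + 7*j^3 + 16*j^2 + 12*j) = j*(j + 4)*(j^3 + 7*j^2 + 16*j + 12) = j*(j + 2)*(j + 4)*(j^2 + 5*j + 6) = j*(j + 2)^2*(j + 4)*(j + 3)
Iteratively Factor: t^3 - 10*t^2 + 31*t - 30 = (t - 5)*(t^2 - 5*t + 6) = (t - 5)*(t - 3)*(t - 2)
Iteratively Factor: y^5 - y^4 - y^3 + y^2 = (y + 1)*(y^4 - 2*y^3 + y^2) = (y - 1)*(y + 1)*(y^3 - y^2) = (y - 1)^2*(y + 1)*(y^2) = y*(y - 1)^2*(y + 1)*(y)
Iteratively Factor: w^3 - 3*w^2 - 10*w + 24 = (w - 2)*(w^2 - w - 12) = (w - 2)*(w + 3)*(w - 4)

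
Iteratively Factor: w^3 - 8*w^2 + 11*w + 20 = (w - 4)*(w^2 - 4*w - 5) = (w - 5)*(w - 4)*(w + 1)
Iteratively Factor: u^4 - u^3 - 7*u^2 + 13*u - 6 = (u - 1)*(u^3 - 7*u + 6) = (u - 2)*(u - 1)*(u^2 + 2*u - 3) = (u - 2)*(u - 1)*(u + 3)*(u - 1)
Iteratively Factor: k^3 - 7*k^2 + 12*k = (k - 4)*(k^2 - 3*k) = (k - 4)*(k - 3)*(k)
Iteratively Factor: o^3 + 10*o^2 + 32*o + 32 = (o + 4)*(o^2 + 6*o + 8) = (o + 4)^2*(o + 2)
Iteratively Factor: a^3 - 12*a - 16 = (a + 2)*(a^2 - 2*a - 8) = (a - 4)*(a + 2)*(a + 2)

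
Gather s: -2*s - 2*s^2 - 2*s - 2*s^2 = -4*s^2 - 4*s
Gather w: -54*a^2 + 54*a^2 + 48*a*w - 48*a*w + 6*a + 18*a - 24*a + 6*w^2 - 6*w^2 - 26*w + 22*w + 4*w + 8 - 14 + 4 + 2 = 0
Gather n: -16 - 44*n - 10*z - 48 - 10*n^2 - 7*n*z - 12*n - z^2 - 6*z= -10*n^2 + n*(-7*z - 56) - z^2 - 16*z - 64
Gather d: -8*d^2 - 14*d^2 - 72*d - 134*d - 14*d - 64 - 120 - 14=-22*d^2 - 220*d - 198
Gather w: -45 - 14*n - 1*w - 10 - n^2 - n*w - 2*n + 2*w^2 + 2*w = -n^2 - 16*n + 2*w^2 + w*(1 - n) - 55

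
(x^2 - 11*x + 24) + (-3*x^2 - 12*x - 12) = -2*x^2 - 23*x + 12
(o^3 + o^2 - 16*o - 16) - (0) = o^3 + o^2 - 16*o - 16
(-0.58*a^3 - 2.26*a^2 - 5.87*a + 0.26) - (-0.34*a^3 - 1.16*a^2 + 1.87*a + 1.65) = -0.24*a^3 - 1.1*a^2 - 7.74*a - 1.39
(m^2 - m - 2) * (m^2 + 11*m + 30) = m^4 + 10*m^3 + 17*m^2 - 52*m - 60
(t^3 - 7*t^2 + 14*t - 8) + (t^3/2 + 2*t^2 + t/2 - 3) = 3*t^3/2 - 5*t^2 + 29*t/2 - 11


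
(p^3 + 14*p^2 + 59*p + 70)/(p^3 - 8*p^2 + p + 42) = (p^2 + 12*p + 35)/(p^2 - 10*p + 21)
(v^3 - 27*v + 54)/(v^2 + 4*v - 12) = (v^2 - 6*v + 9)/(v - 2)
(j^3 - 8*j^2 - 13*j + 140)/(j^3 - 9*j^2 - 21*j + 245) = (j^2 - j - 20)/(j^2 - 2*j - 35)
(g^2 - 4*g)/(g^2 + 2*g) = (g - 4)/(g + 2)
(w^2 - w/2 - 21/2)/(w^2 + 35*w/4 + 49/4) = 2*(2*w^2 - w - 21)/(4*w^2 + 35*w + 49)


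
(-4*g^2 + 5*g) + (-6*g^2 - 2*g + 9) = -10*g^2 + 3*g + 9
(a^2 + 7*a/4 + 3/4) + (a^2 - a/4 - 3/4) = 2*a^2 + 3*a/2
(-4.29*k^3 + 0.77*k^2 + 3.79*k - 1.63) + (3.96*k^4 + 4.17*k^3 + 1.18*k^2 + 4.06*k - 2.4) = 3.96*k^4 - 0.12*k^3 + 1.95*k^2 + 7.85*k - 4.03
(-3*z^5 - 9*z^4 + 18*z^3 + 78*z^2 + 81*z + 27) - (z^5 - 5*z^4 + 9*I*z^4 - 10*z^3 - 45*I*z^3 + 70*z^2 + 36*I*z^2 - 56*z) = -4*z^5 - 4*z^4 - 9*I*z^4 + 28*z^3 + 45*I*z^3 + 8*z^2 - 36*I*z^2 + 137*z + 27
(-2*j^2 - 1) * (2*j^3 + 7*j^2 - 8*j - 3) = -4*j^5 - 14*j^4 + 14*j^3 - j^2 + 8*j + 3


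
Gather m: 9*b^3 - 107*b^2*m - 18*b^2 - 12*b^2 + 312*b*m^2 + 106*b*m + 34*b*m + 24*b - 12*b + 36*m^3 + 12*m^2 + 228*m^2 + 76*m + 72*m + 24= 9*b^3 - 30*b^2 + 12*b + 36*m^3 + m^2*(312*b + 240) + m*(-107*b^2 + 140*b + 148) + 24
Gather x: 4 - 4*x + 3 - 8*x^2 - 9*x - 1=-8*x^2 - 13*x + 6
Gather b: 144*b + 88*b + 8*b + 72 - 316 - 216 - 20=240*b - 480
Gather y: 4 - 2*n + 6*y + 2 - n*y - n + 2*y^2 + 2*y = -3*n + 2*y^2 + y*(8 - n) + 6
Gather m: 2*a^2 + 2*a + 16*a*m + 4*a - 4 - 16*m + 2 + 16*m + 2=2*a^2 + 16*a*m + 6*a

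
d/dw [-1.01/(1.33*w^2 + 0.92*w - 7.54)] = (2.6866*w + 0.9292)/(1.33*w^2 + 0.92*w - 7.54)^2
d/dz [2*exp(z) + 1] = 2*exp(z)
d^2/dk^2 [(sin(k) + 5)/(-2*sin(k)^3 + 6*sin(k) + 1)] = (56*sin(k)^7 + 180*sin(k)^6 - 240*sin(k)^5 - 746*sin(k)^4 + 150*sin(k)^3 + 570*sin(k)^2 + 72*sin(k)*cos(k)^6 + 17*sin(k) + 360*cos(k)^6 - 12)/(-2*sin(k)^3 + 6*sin(k) + 1)^3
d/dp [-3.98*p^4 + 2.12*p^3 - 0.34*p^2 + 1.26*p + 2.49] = -15.92*p^3 + 6.36*p^2 - 0.68*p + 1.26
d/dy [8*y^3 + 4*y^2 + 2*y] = 24*y^2 + 8*y + 2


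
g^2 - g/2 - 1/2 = (g - 1)*(g + 1/2)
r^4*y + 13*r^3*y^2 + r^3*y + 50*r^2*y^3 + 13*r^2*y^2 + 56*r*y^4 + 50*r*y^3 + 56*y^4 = (r + 2*y)*(r + 4*y)*(r + 7*y)*(r*y + y)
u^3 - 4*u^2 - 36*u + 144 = (u - 6)*(u - 4)*(u + 6)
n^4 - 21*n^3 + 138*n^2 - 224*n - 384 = (n - 8)^2*(n - 6)*(n + 1)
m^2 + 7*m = m*(m + 7)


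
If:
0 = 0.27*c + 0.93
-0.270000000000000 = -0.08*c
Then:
No Solution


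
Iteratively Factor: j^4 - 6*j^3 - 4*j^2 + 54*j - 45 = (j - 3)*(j^3 - 3*j^2 - 13*j + 15) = (j - 3)*(j - 1)*(j^2 - 2*j - 15) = (j - 5)*(j - 3)*(j - 1)*(j + 3)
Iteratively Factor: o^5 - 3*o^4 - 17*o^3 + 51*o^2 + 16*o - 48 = (o - 4)*(o^4 + o^3 - 13*o^2 - o + 12) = (o - 4)*(o - 1)*(o^3 + 2*o^2 - 11*o - 12) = (o - 4)*(o - 1)*(o + 1)*(o^2 + o - 12) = (o - 4)*(o - 1)*(o + 1)*(o + 4)*(o - 3)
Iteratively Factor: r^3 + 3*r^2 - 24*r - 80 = (r - 5)*(r^2 + 8*r + 16) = (r - 5)*(r + 4)*(r + 4)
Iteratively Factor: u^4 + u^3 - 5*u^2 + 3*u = (u)*(u^3 + u^2 - 5*u + 3) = u*(u + 3)*(u^2 - 2*u + 1) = u*(u - 1)*(u + 3)*(u - 1)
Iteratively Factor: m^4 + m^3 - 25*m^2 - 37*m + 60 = (m - 5)*(m^3 + 6*m^2 + 5*m - 12) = (m - 5)*(m + 3)*(m^2 + 3*m - 4) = (m - 5)*(m + 3)*(m + 4)*(m - 1)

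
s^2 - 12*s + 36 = (s - 6)^2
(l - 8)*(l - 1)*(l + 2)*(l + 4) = l^4 - 3*l^3 - 38*l^2 - 24*l + 64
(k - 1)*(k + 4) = k^2 + 3*k - 4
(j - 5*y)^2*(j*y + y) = j^3*y - 10*j^2*y^2 + j^2*y + 25*j*y^3 - 10*j*y^2 + 25*y^3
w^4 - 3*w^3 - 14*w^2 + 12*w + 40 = (w - 5)*(w - 2)*(w + 2)^2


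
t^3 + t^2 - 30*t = t*(t - 5)*(t + 6)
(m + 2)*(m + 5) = m^2 + 7*m + 10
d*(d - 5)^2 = d^3 - 10*d^2 + 25*d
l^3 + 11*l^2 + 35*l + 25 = (l + 1)*(l + 5)^2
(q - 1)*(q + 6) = q^2 + 5*q - 6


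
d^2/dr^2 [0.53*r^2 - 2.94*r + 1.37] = 1.06000000000000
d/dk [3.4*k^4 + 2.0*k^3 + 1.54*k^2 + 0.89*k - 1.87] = 13.6*k^3 + 6.0*k^2 + 3.08*k + 0.89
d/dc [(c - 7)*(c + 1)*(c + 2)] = 3*c^2 - 8*c - 19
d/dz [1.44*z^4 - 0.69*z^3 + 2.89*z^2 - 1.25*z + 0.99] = 5.76*z^3 - 2.07*z^2 + 5.78*z - 1.25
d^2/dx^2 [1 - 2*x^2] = -4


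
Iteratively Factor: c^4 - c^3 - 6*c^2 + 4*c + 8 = (c - 2)*(c^3 + c^2 - 4*c - 4) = (c - 2)*(c + 1)*(c^2 - 4) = (c - 2)^2*(c + 1)*(c + 2)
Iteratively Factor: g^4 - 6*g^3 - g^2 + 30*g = (g + 2)*(g^3 - 8*g^2 + 15*g) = (g - 5)*(g + 2)*(g^2 - 3*g) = (g - 5)*(g - 3)*(g + 2)*(g)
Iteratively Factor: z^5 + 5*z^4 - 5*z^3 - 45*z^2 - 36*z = (z - 3)*(z^4 + 8*z^3 + 19*z^2 + 12*z) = (z - 3)*(z + 4)*(z^3 + 4*z^2 + 3*z) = z*(z - 3)*(z + 4)*(z^2 + 4*z + 3) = z*(z - 3)*(z + 3)*(z + 4)*(z + 1)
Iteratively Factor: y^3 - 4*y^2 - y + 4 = (y - 4)*(y^2 - 1) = (y - 4)*(y + 1)*(y - 1)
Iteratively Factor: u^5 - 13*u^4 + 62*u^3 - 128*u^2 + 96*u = (u - 2)*(u^4 - 11*u^3 + 40*u^2 - 48*u) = (u - 3)*(u - 2)*(u^3 - 8*u^2 + 16*u) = (u - 4)*(u - 3)*(u - 2)*(u^2 - 4*u) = u*(u - 4)*(u - 3)*(u - 2)*(u - 4)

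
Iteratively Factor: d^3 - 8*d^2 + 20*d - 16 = (d - 4)*(d^2 - 4*d + 4) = (d - 4)*(d - 2)*(d - 2)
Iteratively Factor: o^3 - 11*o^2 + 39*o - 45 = (o - 3)*(o^2 - 8*o + 15) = (o - 3)^2*(o - 5)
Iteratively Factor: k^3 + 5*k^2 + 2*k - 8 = (k + 2)*(k^2 + 3*k - 4) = (k - 1)*(k + 2)*(k + 4)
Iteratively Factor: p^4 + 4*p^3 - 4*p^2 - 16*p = (p - 2)*(p^3 + 6*p^2 + 8*p) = p*(p - 2)*(p^2 + 6*p + 8) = p*(p - 2)*(p + 2)*(p + 4)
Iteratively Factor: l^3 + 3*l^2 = (l + 3)*(l^2) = l*(l + 3)*(l)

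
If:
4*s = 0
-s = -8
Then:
No Solution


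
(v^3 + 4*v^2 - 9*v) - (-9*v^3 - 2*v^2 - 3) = 10*v^3 + 6*v^2 - 9*v + 3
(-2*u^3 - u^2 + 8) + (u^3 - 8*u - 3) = -u^3 - u^2 - 8*u + 5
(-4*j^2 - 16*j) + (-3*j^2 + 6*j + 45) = -7*j^2 - 10*j + 45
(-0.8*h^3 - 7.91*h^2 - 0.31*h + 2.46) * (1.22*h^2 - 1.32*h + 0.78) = -0.976*h^5 - 8.5942*h^4 + 9.439*h^3 - 2.7594*h^2 - 3.489*h + 1.9188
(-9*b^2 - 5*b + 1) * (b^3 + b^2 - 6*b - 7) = -9*b^5 - 14*b^4 + 50*b^3 + 94*b^2 + 29*b - 7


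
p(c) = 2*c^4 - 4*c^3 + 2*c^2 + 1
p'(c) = 8*c^3 - 12*c^2 + 4*c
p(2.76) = 48.19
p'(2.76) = 87.83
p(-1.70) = 43.14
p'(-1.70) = -80.78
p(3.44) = 141.91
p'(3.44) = 197.42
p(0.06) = 1.01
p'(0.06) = 0.20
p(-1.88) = 59.63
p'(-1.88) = -103.09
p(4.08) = 316.83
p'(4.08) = 359.90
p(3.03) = 76.67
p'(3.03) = 124.49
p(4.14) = 338.98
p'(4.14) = 378.55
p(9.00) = 10369.00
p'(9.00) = 4896.00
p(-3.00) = 289.00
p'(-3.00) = -336.00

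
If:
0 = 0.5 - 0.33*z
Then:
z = 1.52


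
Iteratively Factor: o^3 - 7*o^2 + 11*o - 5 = (o - 1)*(o^2 - 6*o + 5) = (o - 5)*(o - 1)*(o - 1)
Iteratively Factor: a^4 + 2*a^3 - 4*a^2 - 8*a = (a + 2)*(a^3 - 4*a) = a*(a + 2)*(a^2 - 4) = a*(a + 2)^2*(a - 2)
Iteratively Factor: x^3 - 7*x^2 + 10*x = (x - 2)*(x^2 - 5*x) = x*(x - 2)*(x - 5)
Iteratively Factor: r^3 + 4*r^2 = (r)*(r^2 + 4*r) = r^2*(r + 4)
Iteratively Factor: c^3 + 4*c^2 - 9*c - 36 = (c + 4)*(c^2 - 9) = (c + 3)*(c + 4)*(c - 3)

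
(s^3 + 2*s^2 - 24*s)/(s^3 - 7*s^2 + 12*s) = (s + 6)/(s - 3)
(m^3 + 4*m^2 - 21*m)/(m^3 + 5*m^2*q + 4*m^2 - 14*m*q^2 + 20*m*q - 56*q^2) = m*(m^2 + 4*m - 21)/(m^3 + 5*m^2*q + 4*m^2 - 14*m*q^2 + 20*m*q - 56*q^2)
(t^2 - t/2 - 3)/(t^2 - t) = (t^2 - t/2 - 3)/(t*(t - 1))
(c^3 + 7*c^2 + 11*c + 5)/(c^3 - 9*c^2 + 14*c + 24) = (c^2 + 6*c + 5)/(c^2 - 10*c + 24)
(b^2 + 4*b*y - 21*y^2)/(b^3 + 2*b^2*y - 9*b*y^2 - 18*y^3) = (b + 7*y)/(b^2 + 5*b*y + 6*y^2)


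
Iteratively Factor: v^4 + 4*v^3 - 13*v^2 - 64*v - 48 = (v + 3)*(v^3 + v^2 - 16*v - 16) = (v - 4)*(v + 3)*(v^2 + 5*v + 4) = (v - 4)*(v + 1)*(v + 3)*(v + 4)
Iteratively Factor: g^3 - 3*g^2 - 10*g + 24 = (g - 4)*(g^2 + g - 6) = (g - 4)*(g + 3)*(g - 2)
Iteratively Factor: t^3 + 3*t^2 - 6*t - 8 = (t + 1)*(t^2 + 2*t - 8) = (t - 2)*(t + 1)*(t + 4)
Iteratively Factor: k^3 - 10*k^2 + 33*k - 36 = (k - 3)*(k^2 - 7*k + 12) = (k - 3)^2*(k - 4)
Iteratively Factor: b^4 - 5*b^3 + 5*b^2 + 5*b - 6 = (b - 2)*(b^3 - 3*b^2 - b + 3) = (b - 2)*(b + 1)*(b^2 - 4*b + 3) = (b - 3)*(b - 2)*(b + 1)*(b - 1)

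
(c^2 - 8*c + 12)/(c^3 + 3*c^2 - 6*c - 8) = (c - 6)/(c^2 + 5*c + 4)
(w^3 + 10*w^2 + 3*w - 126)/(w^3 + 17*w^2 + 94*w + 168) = (w - 3)/(w + 4)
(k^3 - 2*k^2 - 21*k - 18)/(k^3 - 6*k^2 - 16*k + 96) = (k^2 + 4*k + 3)/(k^2 - 16)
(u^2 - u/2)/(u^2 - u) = (u - 1/2)/(u - 1)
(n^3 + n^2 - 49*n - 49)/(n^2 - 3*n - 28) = (n^2 + 8*n + 7)/(n + 4)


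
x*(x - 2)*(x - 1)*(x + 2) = x^4 - x^3 - 4*x^2 + 4*x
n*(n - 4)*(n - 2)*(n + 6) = n^4 - 28*n^2 + 48*n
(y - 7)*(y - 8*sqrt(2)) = y^2 - 8*sqrt(2)*y - 7*y + 56*sqrt(2)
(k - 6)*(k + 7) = k^2 + k - 42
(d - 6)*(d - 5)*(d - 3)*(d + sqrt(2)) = d^4 - 14*d^3 + sqrt(2)*d^3 - 14*sqrt(2)*d^2 + 63*d^2 - 90*d + 63*sqrt(2)*d - 90*sqrt(2)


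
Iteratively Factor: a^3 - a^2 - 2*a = (a)*(a^2 - a - 2) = a*(a - 2)*(a + 1)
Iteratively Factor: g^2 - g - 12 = (g - 4)*(g + 3)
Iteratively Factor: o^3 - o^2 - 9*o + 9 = (o - 1)*(o^2 - 9) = (o - 3)*(o - 1)*(o + 3)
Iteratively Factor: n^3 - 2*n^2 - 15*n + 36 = (n - 3)*(n^2 + n - 12) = (n - 3)^2*(n + 4)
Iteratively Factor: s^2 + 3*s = (s + 3)*(s)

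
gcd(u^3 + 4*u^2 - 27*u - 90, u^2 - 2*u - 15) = u^2 - 2*u - 15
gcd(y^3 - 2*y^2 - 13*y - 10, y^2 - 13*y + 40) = y - 5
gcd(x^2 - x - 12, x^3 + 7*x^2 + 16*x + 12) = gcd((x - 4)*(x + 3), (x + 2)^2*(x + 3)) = x + 3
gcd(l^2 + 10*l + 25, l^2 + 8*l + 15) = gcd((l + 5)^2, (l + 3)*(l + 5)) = l + 5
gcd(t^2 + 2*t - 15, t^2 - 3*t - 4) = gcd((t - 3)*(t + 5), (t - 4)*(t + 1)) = 1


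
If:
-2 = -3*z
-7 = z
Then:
No Solution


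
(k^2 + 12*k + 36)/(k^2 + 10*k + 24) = (k + 6)/(k + 4)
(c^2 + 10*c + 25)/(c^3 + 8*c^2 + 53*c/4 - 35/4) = 4*(c + 5)/(4*c^2 + 12*c - 7)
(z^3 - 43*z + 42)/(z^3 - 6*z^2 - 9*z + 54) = (z^2 + 6*z - 7)/(z^2 - 9)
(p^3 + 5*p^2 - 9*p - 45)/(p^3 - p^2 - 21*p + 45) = (p + 3)/(p - 3)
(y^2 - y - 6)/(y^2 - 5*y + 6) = (y + 2)/(y - 2)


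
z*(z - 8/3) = z^2 - 8*z/3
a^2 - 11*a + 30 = (a - 6)*(a - 5)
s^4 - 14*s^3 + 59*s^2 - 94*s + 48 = (s - 8)*(s - 3)*(s - 2)*(s - 1)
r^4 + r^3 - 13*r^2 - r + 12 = (r - 3)*(r - 1)*(r + 1)*(r + 4)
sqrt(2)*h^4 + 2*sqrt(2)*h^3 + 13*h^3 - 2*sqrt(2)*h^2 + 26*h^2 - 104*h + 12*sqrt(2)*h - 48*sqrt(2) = (h - 2)*(h + 4)*(h + 6*sqrt(2))*(sqrt(2)*h + 1)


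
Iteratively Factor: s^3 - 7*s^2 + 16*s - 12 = (s - 3)*(s^2 - 4*s + 4) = (s - 3)*(s - 2)*(s - 2)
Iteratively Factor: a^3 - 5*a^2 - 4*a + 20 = (a - 2)*(a^2 - 3*a - 10) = (a - 5)*(a - 2)*(a + 2)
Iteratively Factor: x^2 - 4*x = (x - 4)*(x)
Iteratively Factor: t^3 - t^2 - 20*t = (t - 5)*(t^2 + 4*t) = t*(t - 5)*(t + 4)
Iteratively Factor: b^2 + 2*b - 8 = (b + 4)*(b - 2)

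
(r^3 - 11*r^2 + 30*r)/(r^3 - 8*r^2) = (r^2 - 11*r + 30)/(r*(r - 8))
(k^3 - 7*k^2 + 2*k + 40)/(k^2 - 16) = (k^2 - 3*k - 10)/(k + 4)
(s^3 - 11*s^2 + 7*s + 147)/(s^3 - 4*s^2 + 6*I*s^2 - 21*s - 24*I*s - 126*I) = (s - 7)/(s + 6*I)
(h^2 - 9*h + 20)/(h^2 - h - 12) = (h - 5)/(h + 3)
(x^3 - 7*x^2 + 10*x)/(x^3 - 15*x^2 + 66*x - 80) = x/(x - 8)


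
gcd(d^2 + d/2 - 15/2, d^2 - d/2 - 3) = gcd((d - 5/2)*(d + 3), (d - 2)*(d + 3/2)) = 1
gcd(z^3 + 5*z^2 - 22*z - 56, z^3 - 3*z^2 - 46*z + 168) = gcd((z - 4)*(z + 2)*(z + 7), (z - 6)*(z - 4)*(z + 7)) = z^2 + 3*z - 28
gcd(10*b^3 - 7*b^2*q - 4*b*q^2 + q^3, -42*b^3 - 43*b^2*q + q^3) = 1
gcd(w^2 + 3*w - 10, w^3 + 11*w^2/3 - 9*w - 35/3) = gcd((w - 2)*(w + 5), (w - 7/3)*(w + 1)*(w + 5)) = w + 5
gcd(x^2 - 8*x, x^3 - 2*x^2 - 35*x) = x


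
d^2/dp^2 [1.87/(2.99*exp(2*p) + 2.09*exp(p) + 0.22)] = (1.87*(5.98*exp(p) + 2.09)*(11.96*exp(p) + 4.18)*exp(p) - (22.3652*exp(p) + 3.9083)*(2.99*exp(2*p) + 2.09*exp(p) + 0.22))*exp(p)/(2.99*exp(2*p) + 2.09*exp(p) + 0.22)^3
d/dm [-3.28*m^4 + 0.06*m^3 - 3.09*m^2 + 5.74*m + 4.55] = -13.12*m^3 + 0.18*m^2 - 6.18*m + 5.74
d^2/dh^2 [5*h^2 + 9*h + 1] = 10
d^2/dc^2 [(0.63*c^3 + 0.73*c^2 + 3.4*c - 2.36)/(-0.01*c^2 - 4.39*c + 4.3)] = (-1.0842021724855e-19*c^5 + 5.55111512312578e-17*c^4 - 24.273612*c^3 + 71.168136*c^2 - 70.147776*c - 64.191728)/(1.0e-6*c^6 + 0.001317*c^5 + 0.576873*c^4 + 83.471899*c^3 - 248.05539*c^2 + 243.5133*c - 79.507)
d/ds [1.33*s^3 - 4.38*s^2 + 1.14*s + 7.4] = 3.99*s^2 - 8.76*s + 1.14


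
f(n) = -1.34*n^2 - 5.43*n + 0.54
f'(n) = -2.68*n - 5.43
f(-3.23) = 4.10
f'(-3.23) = 3.23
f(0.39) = -1.78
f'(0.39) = -6.48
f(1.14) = -7.39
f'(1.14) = -8.49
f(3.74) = -38.51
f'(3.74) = -15.45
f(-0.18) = 1.47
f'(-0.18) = -4.95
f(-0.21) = 1.62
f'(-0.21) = -4.87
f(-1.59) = 5.79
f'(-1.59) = -1.17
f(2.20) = -17.89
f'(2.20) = -11.33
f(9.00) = -156.87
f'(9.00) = -29.55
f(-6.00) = -15.12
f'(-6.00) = 10.65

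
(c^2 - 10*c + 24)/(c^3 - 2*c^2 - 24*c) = (c - 4)/(c*(c + 4))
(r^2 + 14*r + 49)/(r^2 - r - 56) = (r + 7)/(r - 8)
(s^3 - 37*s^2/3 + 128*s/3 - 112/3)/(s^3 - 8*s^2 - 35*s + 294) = (s^2 - 16*s/3 + 16/3)/(s^2 - s - 42)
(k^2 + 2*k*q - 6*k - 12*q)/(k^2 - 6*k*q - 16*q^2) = (6 - k)/(-k + 8*q)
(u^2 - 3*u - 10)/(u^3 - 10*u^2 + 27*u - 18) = (u^2 - 3*u - 10)/(u^3 - 10*u^2 + 27*u - 18)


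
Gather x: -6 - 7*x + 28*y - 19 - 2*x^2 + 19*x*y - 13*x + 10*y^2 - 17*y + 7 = -2*x^2 + x*(19*y - 20) + 10*y^2 + 11*y - 18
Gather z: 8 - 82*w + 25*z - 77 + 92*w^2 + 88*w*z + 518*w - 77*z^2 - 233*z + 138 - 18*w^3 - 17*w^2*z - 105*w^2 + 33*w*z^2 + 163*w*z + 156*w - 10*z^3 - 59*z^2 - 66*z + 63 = -18*w^3 - 13*w^2 + 592*w - 10*z^3 + z^2*(33*w - 136) + z*(-17*w^2 + 251*w - 274) + 132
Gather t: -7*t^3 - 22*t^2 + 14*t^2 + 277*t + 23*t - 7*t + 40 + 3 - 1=-7*t^3 - 8*t^2 + 293*t + 42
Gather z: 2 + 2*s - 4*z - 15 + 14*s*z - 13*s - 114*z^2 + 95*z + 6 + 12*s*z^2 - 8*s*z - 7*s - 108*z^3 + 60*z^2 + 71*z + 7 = -18*s - 108*z^3 + z^2*(12*s - 54) + z*(6*s + 162)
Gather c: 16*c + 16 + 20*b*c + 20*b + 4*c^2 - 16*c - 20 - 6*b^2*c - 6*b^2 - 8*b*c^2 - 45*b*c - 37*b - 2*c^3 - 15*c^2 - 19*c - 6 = -6*b^2 - 17*b - 2*c^3 + c^2*(-8*b - 11) + c*(-6*b^2 - 25*b - 19) - 10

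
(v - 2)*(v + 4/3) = v^2 - 2*v/3 - 8/3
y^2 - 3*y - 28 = (y - 7)*(y + 4)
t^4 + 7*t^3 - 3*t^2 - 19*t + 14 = (t - 1)^2*(t + 2)*(t + 7)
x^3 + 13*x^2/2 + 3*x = x*(x + 1/2)*(x + 6)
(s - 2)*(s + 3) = s^2 + s - 6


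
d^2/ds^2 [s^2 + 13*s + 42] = 2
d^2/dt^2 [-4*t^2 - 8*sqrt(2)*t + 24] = -8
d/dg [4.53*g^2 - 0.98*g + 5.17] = 9.06*g - 0.98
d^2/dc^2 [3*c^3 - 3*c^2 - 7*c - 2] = 18*c - 6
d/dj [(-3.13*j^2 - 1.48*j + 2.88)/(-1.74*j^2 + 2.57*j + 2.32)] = (-10.6193*j^2 - 4.5008*j - 10.8352)/(3.0276*j^4 - 8.9436*j^3 - 1.4687*j^2 + 11.9248*j + 5.3824)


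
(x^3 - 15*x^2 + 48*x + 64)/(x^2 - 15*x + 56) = (x^2 - 7*x - 8)/(x - 7)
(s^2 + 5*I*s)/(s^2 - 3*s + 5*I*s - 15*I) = s/(s - 3)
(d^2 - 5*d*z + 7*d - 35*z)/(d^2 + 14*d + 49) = (d - 5*z)/(d + 7)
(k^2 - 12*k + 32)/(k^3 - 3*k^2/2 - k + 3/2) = 2*(k^2 - 12*k + 32)/(2*k^3 - 3*k^2 - 2*k + 3)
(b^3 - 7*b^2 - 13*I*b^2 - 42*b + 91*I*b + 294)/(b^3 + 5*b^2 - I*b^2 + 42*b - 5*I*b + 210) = (b^2 - b*(7 + 6*I) + 42*I)/(b^2 + b*(5 + 6*I) + 30*I)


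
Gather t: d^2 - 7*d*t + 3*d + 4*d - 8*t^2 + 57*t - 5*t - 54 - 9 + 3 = d^2 + 7*d - 8*t^2 + t*(52 - 7*d) - 60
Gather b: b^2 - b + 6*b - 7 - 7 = b^2 + 5*b - 14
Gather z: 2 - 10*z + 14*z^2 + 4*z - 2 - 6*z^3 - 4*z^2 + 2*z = -6*z^3 + 10*z^2 - 4*z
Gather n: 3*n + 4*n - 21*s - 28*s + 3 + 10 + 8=7*n - 49*s + 21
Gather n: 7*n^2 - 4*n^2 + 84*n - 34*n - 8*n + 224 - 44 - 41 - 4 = 3*n^2 + 42*n + 135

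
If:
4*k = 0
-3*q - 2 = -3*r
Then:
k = 0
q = r - 2/3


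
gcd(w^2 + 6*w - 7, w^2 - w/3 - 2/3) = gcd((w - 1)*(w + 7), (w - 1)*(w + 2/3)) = w - 1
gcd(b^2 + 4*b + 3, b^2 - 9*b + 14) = 1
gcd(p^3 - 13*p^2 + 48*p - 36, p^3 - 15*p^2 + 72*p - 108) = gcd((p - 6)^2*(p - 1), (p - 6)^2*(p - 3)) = p^2 - 12*p + 36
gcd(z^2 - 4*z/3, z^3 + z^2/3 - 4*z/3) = z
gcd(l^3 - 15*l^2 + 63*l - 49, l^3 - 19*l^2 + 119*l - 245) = l^2 - 14*l + 49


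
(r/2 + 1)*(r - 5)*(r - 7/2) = r^3/2 - 13*r^2/4 + r/4 + 35/2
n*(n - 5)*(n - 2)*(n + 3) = n^4 - 4*n^3 - 11*n^2 + 30*n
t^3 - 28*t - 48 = (t - 6)*(t + 2)*(t + 4)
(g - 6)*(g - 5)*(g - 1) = g^3 - 12*g^2 + 41*g - 30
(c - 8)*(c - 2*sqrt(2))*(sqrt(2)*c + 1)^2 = 2*c^4 - 16*c^3 - 2*sqrt(2)*c^3 - 7*c^2 + 16*sqrt(2)*c^2 - 2*sqrt(2)*c + 56*c + 16*sqrt(2)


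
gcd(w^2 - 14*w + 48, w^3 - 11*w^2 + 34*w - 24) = w - 6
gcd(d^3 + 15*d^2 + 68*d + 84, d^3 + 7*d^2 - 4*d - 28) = d^2 + 9*d + 14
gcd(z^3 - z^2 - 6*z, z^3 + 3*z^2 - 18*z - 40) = z + 2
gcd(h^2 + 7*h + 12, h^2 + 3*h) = h + 3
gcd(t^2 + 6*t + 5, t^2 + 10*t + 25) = t + 5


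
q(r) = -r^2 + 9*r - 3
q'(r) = 9 - 2*r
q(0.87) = 4.07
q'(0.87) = 7.26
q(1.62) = 8.96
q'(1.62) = 5.76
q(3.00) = 15.00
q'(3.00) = 3.00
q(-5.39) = -80.56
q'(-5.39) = 19.78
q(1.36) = 7.39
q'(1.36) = 6.28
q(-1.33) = -16.74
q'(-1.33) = 11.66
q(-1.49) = -18.63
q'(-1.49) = 11.98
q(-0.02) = -3.18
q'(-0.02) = 9.04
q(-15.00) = -363.00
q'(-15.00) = 39.00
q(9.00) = -3.00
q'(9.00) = -9.00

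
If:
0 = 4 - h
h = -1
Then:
No Solution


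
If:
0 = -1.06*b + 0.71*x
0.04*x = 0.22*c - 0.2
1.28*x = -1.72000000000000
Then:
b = -0.90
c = 0.66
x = -1.34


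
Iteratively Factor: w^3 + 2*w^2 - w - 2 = (w - 1)*(w^2 + 3*w + 2) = (w - 1)*(w + 1)*(w + 2)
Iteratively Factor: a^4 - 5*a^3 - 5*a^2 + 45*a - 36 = (a + 3)*(a^3 - 8*a^2 + 19*a - 12) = (a - 1)*(a + 3)*(a^2 - 7*a + 12) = (a - 4)*(a - 1)*(a + 3)*(a - 3)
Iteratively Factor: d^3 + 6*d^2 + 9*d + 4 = (d + 1)*(d^2 + 5*d + 4) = (d + 1)^2*(d + 4)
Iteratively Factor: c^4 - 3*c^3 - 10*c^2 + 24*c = (c)*(c^3 - 3*c^2 - 10*c + 24) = c*(c + 3)*(c^2 - 6*c + 8) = c*(c - 2)*(c + 3)*(c - 4)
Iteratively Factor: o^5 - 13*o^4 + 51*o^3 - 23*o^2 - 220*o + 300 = (o - 5)*(o^4 - 8*o^3 + 11*o^2 + 32*o - 60) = (o - 5)*(o - 3)*(o^3 - 5*o^2 - 4*o + 20) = (o - 5)^2*(o - 3)*(o^2 - 4) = (o - 5)^2*(o - 3)*(o + 2)*(o - 2)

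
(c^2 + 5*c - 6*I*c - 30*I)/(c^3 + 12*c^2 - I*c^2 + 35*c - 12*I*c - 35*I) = (c - 6*I)/(c^2 + c*(7 - I) - 7*I)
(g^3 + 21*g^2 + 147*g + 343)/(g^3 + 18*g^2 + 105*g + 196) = (g + 7)/(g + 4)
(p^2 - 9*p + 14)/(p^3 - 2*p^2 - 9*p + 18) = (p - 7)/(p^2 - 9)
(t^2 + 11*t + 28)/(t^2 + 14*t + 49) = (t + 4)/(t + 7)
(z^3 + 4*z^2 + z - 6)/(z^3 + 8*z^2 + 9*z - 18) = (z + 2)/(z + 6)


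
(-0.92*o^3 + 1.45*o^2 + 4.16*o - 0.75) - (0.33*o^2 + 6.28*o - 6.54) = -0.92*o^3 + 1.12*o^2 - 2.12*o + 5.79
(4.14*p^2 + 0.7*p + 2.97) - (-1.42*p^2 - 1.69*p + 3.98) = 5.56*p^2 + 2.39*p - 1.01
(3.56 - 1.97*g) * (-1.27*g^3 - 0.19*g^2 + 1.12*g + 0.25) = 2.5019*g^4 - 4.1469*g^3 - 2.8828*g^2 + 3.4947*g + 0.89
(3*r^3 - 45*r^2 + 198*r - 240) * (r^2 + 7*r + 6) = 3*r^5 - 24*r^4 - 99*r^3 + 876*r^2 - 492*r - 1440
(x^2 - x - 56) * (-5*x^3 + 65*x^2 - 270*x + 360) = -5*x^5 + 70*x^4 - 55*x^3 - 3010*x^2 + 14760*x - 20160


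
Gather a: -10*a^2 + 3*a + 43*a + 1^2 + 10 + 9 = -10*a^2 + 46*a + 20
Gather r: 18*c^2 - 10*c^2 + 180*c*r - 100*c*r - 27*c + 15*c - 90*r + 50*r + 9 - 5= 8*c^2 - 12*c + r*(80*c - 40) + 4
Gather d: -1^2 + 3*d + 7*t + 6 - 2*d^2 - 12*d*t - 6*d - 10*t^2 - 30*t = -2*d^2 + d*(-12*t - 3) - 10*t^2 - 23*t + 5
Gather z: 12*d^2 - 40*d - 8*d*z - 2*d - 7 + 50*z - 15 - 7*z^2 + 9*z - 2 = 12*d^2 - 42*d - 7*z^2 + z*(59 - 8*d) - 24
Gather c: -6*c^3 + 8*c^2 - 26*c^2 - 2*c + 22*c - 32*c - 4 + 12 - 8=-6*c^3 - 18*c^2 - 12*c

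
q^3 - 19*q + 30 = (q - 3)*(q - 2)*(q + 5)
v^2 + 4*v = v*(v + 4)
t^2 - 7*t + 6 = (t - 6)*(t - 1)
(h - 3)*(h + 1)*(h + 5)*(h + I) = h^4 + 3*h^3 + I*h^3 - 13*h^2 + 3*I*h^2 - 15*h - 13*I*h - 15*I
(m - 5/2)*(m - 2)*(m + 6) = m^3 + 3*m^2/2 - 22*m + 30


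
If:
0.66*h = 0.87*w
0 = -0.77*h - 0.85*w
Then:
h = 0.00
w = 0.00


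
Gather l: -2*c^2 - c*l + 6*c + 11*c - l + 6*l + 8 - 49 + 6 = -2*c^2 + 17*c + l*(5 - c) - 35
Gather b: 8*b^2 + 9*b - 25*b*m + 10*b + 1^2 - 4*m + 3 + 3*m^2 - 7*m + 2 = 8*b^2 + b*(19 - 25*m) + 3*m^2 - 11*m + 6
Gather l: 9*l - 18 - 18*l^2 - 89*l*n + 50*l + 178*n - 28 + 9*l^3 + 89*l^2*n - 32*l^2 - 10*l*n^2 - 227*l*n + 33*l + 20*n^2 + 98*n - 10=9*l^3 + l^2*(89*n - 50) + l*(-10*n^2 - 316*n + 92) + 20*n^2 + 276*n - 56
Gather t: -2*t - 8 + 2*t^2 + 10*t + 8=2*t^2 + 8*t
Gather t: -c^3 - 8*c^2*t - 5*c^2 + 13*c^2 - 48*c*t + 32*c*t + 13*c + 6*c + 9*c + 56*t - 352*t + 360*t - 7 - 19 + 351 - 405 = -c^3 + 8*c^2 + 28*c + t*(-8*c^2 - 16*c + 64) - 80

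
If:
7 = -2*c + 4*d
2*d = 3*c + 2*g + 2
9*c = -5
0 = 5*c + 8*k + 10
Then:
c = -5/9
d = 53/36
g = 47/36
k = -65/72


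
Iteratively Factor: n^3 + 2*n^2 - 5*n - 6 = (n + 3)*(n^2 - n - 2) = (n - 2)*(n + 3)*(n + 1)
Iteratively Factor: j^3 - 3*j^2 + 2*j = (j - 2)*(j^2 - j) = j*(j - 2)*(j - 1)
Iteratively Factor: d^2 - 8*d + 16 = (d - 4)*(d - 4)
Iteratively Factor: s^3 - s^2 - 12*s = (s)*(s^2 - s - 12) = s*(s - 4)*(s + 3)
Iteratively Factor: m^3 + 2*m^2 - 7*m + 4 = (m - 1)*(m^2 + 3*m - 4) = (m - 1)*(m + 4)*(m - 1)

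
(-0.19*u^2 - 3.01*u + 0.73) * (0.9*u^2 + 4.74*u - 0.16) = -0.171*u^4 - 3.6096*u^3 - 13.58*u^2 + 3.9418*u - 0.1168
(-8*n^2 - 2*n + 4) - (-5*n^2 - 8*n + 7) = -3*n^2 + 6*n - 3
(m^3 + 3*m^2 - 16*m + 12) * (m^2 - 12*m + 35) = m^5 - 9*m^4 - 17*m^3 + 309*m^2 - 704*m + 420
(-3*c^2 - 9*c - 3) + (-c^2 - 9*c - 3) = -4*c^2 - 18*c - 6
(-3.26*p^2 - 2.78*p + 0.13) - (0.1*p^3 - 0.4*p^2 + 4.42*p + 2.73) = -0.1*p^3 - 2.86*p^2 - 7.2*p - 2.6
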